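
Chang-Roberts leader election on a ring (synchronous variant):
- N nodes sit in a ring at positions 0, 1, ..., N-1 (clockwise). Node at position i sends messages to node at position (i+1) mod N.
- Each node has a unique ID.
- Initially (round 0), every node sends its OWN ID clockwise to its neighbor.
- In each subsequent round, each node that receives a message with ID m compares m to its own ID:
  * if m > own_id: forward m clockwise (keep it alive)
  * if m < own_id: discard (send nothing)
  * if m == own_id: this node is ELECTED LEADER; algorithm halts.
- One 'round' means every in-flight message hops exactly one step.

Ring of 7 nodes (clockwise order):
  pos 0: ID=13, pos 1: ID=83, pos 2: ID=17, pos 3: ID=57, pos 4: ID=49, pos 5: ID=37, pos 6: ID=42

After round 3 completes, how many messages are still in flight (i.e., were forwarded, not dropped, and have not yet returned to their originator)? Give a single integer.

Answer: 3

Derivation:
Round 1: pos1(id83) recv 13: drop; pos2(id17) recv 83: fwd; pos3(id57) recv 17: drop; pos4(id49) recv 57: fwd; pos5(id37) recv 49: fwd; pos6(id42) recv 37: drop; pos0(id13) recv 42: fwd
Round 2: pos3(id57) recv 83: fwd; pos5(id37) recv 57: fwd; pos6(id42) recv 49: fwd; pos1(id83) recv 42: drop
Round 3: pos4(id49) recv 83: fwd; pos6(id42) recv 57: fwd; pos0(id13) recv 49: fwd
After round 3: 3 messages still in flight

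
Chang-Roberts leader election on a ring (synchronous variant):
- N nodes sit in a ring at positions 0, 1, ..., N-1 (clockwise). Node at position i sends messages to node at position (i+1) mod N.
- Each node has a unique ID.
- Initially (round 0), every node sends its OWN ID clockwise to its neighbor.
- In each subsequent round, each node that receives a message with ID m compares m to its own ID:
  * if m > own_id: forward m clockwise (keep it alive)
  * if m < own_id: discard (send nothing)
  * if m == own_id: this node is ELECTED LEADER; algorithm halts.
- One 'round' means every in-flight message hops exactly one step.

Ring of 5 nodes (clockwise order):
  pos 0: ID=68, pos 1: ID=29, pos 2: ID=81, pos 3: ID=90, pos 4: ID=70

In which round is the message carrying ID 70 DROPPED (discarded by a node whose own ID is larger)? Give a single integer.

Answer: 3

Derivation:
Round 1: pos1(id29) recv 68: fwd; pos2(id81) recv 29: drop; pos3(id90) recv 81: drop; pos4(id70) recv 90: fwd; pos0(id68) recv 70: fwd
Round 2: pos2(id81) recv 68: drop; pos0(id68) recv 90: fwd; pos1(id29) recv 70: fwd
Round 3: pos1(id29) recv 90: fwd; pos2(id81) recv 70: drop
Round 4: pos2(id81) recv 90: fwd
Round 5: pos3(id90) recv 90: ELECTED
Message ID 70 originates at pos 4; dropped at pos 2 in round 3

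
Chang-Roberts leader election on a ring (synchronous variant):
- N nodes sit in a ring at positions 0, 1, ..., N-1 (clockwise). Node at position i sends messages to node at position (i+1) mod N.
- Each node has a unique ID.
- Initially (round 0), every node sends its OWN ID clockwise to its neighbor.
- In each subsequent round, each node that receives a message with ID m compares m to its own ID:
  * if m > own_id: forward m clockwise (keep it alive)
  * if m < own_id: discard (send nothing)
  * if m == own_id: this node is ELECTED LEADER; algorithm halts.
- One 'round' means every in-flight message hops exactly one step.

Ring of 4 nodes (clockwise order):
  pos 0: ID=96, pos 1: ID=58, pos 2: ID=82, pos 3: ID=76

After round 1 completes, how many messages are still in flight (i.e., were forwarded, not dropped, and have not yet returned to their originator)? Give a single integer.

Round 1: pos1(id58) recv 96: fwd; pos2(id82) recv 58: drop; pos3(id76) recv 82: fwd; pos0(id96) recv 76: drop
After round 1: 2 messages still in flight

Answer: 2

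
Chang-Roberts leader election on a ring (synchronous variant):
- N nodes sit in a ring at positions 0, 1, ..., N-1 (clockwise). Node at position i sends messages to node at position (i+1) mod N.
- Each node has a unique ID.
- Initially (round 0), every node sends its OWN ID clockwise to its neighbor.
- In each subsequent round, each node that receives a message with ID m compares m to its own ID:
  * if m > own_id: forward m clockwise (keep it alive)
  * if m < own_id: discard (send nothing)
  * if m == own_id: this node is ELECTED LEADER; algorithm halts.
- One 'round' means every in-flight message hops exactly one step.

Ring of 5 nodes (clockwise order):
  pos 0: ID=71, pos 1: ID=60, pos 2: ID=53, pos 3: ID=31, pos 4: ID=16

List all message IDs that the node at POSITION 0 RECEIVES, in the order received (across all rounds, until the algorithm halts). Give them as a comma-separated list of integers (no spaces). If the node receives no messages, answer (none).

Answer: 16,31,53,60,71

Derivation:
Round 1: pos1(id60) recv 71: fwd; pos2(id53) recv 60: fwd; pos3(id31) recv 53: fwd; pos4(id16) recv 31: fwd; pos0(id71) recv 16: drop
Round 2: pos2(id53) recv 71: fwd; pos3(id31) recv 60: fwd; pos4(id16) recv 53: fwd; pos0(id71) recv 31: drop
Round 3: pos3(id31) recv 71: fwd; pos4(id16) recv 60: fwd; pos0(id71) recv 53: drop
Round 4: pos4(id16) recv 71: fwd; pos0(id71) recv 60: drop
Round 5: pos0(id71) recv 71: ELECTED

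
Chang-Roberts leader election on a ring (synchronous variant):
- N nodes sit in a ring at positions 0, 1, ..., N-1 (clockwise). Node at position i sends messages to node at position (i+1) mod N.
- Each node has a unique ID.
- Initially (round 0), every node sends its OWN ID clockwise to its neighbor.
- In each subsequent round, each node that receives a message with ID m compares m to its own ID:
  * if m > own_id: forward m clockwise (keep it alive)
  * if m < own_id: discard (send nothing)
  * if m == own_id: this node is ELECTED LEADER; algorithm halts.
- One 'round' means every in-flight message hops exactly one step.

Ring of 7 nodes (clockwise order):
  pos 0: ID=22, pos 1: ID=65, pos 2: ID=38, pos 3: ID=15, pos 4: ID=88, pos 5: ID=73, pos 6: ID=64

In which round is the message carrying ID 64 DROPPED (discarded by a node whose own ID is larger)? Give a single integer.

Answer: 2

Derivation:
Round 1: pos1(id65) recv 22: drop; pos2(id38) recv 65: fwd; pos3(id15) recv 38: fwd; pos4(id88) recv 15: drop; pos5(id73) recv 88: fwd; pos6(id64) recv 73: fwd; pos0(id22) recv 64: fwd
Round 2: pos3(id15) recv 65: fwd; pos4(id88) recv 38: drop; pos6(id64) recv 88: fwd; pos0(id22) recv 73: fwd; pos1(id65) recv 64: drop
Round 3: pos4(id88) recv 65: drop; pos0(id22) recv 88: fwd; pos1(id65) recv 73: fwd
Round 4: pos1(id65) recv 88: fwd; pos2(id38) recv 73: fwd
Round 5: pos2(id38) recv 88: fwd; pos3(id15) recv 73: fwd
Round 6: pos3(id15) recv 88: fwd; pos4(id88) recv 73: drop
Round 7: pos4(id88) recv 88: ELECTED
Message ID 64 originates at pos 6; dropped at pos 1 in round 2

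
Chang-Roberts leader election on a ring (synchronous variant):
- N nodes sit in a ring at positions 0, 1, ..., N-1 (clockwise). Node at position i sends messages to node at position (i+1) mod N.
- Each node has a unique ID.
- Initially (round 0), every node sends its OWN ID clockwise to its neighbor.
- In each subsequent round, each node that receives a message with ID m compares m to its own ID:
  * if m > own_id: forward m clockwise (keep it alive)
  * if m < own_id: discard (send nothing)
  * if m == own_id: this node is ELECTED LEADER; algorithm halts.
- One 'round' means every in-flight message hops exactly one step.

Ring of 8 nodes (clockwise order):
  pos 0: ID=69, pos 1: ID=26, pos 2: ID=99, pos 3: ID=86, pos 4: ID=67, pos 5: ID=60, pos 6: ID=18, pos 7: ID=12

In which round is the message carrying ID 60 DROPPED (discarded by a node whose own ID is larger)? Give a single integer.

Answer: 3

Derivation:
Round 1: pos1(id26) recv 69: fwd; pos2(id99) recv 26: drop; pos3(id86) recv 99: fwd; pos4(id67) recv 86: fwd; pos5(id60) recv 67: fwd; pos6(id18) recv 60: fwd; pos7(id12) recv 18: fwd; pos0(id69) recv 12: drop
Round 2: pos2(id99) recv 69: drop; pos4(id67) recv 99: fwd; pos5(id60) recv 86: fwd; pos6(id18) recv 67: fwd; pos7(id12) recv 60: fwd; pos0(id69) recv 18: drop
Round 3: pos5(id60) recv 99: fwd; pos6(id18) recv 86: fwd; pos7(id12) recv 67: fwd; pos0(id69) recv 60: drop
Round 4: pos6(id18) recv 99: fwd; pos7(id12) recv 86: fwd; pos0(id69) recv 67: drop
Round 5: pos7(id12) recv 99: fwd; pos0(id69) recv 86: fwd
Round 6: pos0(id69) recv 99: fwd; pos1(id26) recv 86: fwd
Round 7: pos1(id26) recv 99: fwd; pos2(id99) recv 86: drop
Round 8: pos2(id99) recv 99: ELECTED
Message ID 60 originates at pos 5; dropped at pos 0 in round 3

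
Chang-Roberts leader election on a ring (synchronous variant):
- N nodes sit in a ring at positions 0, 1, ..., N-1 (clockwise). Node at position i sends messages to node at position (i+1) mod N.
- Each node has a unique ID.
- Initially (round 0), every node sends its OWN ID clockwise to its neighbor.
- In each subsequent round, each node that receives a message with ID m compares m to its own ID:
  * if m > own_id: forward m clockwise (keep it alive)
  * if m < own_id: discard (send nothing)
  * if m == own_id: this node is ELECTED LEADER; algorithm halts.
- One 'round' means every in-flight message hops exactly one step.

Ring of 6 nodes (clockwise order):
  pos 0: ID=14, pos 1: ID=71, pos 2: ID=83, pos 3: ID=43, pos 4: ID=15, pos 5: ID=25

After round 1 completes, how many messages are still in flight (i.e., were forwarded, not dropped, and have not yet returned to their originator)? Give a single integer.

Round 1: pos1(id71) recv 14: drop; pos2(id83) recv 71: drop; pos3(id43) recv 83: fwd; pos4(id15) recv 43: fwd; pos5(id25) recv 15: drop; pos0(id14) recv 25: fwd
After round 1: 3 messages still in flight

Answer: 3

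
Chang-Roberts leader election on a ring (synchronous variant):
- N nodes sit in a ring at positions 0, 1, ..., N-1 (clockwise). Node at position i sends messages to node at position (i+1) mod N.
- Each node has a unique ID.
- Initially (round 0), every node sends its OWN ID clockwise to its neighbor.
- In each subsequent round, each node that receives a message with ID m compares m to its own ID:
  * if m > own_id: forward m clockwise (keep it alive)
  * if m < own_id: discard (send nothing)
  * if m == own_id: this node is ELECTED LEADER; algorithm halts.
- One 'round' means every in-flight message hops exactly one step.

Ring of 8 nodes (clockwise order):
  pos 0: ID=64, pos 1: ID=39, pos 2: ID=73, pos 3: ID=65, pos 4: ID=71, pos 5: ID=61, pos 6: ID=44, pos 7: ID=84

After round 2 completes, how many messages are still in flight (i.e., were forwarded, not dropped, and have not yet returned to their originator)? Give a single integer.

Round 1: pos1(id39) recv 64: fwd; pos2(id73) recv 39: drop; pos3(id65) recv 73: fwd; pos4(id71) recv 65: drop; pos5(id61) recv 71: fwd; pos6(id44) recv 61: fwd; pos7(id84) recv 44: drop; pos0(id64) recv 84: fwd
Round 2: pos2(id73) recv 64: drop; pos4(id71) recv 73: fwd; pos6(id44) recv 71: fwd; pos7(id84) recv 61: drop; pos1(id39) recv 84: fwd
After round 2: 3 messages still in flight

Answer: 3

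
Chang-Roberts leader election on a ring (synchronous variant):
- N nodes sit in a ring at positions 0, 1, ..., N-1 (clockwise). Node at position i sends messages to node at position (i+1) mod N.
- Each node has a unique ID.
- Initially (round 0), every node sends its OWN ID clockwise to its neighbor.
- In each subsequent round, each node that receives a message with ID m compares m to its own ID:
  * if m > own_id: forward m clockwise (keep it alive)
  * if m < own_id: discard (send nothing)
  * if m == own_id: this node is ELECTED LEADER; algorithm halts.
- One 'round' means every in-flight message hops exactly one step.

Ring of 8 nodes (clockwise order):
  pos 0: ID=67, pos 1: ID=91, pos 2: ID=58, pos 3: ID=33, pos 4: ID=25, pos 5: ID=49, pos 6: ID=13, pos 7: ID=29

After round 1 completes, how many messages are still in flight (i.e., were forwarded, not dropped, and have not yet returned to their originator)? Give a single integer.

Answer: 4

Derivation:
Round 1: pos1(id91) recv 67: drop; pos2(id58) recv 91: fwd; pos3(id33) recv 58: fwd; pos4(id25) recv 33: fwd; pos5(id49) recv 25: drop; pos6(id13) recv 49: fwd; pos7(id29) recv 13: drop; pos0(id67) recv 29: drop
After round 1: 4 messages still in flight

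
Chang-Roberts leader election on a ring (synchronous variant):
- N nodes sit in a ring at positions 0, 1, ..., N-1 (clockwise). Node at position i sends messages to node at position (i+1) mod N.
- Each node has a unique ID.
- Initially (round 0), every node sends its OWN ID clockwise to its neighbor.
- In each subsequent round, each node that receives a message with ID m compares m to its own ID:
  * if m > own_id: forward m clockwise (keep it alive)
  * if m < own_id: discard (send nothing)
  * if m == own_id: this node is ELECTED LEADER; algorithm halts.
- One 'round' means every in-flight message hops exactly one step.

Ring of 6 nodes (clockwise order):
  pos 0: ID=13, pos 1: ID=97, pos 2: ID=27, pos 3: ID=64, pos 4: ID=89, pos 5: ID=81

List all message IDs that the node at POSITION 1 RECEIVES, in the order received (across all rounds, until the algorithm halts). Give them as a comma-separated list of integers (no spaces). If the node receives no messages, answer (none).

Answer: 13,81,89,97

Derivation:
Round 1: pos1(id97) recv 13: drop; pos2(id27) recv 97: fwd; pos3(id64) recv 27: drop; pos4(id89) recv 64: drop; pos5(id81) recv 89: fwd; pos0(id13) recv 81: fwd
Round 2: pos3(id64) recv 97: fwd; pos0(id13) recv 89: fwd; pos1(id97) recv 81: drop
Round 3: pos4(id89) recv 97: fwd; pos1(id97) recv 89: drop
Round 4: pos5(id81) recv 97: fwd
Round 5: pos0(id13) recv 97: fwd
Round 6: pos1(id97) recv 97: ELECTED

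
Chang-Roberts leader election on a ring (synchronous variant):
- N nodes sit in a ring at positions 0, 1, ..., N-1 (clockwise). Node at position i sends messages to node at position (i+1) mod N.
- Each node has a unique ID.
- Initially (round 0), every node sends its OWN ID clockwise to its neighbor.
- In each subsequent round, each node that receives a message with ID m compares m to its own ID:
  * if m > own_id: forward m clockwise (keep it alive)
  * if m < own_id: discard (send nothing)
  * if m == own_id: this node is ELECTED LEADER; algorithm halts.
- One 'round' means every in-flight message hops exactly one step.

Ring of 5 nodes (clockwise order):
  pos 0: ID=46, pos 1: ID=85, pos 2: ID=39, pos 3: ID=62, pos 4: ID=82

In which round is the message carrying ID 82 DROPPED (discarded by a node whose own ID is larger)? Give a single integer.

Round 1: pos1(id85) recv 46: drop; pos2(id39) recv 85: fwd; pos3(id62) recv 39: drop; pos4(id82) recv 62: drop; pos0(id46) recv 82: fwd
Round 2: pos3(id62) recv 85: fwd; pos1(id85) recv 82: drop
Round 3: pos4(id82) recv 85: fwd
Round 4: pos0(id46) recv 85: fwd
Round 5: pos1(id85) recv 85: ELECTED
Message ID 82 originates at pos 4; dropped at pos 1 in round 2

Answer: 2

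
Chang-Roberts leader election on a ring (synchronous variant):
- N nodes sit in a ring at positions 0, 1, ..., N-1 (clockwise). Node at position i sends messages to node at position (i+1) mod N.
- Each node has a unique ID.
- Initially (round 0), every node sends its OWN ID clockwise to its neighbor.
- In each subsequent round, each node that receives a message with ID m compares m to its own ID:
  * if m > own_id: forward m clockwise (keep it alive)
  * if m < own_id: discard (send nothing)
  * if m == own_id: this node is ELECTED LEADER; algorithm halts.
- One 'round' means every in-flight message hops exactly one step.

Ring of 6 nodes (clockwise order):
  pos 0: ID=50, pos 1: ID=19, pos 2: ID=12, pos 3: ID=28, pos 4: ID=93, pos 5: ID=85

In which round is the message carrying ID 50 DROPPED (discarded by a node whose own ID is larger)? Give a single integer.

Round 1: pos1(id19) recv 50: fwd; pos2(id12) recv 19: fwd; pos3(id28) recv 12: drop; pos4(id93) recv 28: drop; pos5(id85) recv 93: fwd; pos0(id50) recv 85: fwd
Round 2: pos2(id12) recv 50: fwd; pos3(id28) recv 19: drop; pos0(id50) recv 93: fwd; pos1(id19) recv 85: fwd
Round 3: pos3(id28) recv 50: fwd; pos1(id19) recv 93: fwd; pos2(id12) recv 85: fwd
Round 4: pos4(id93) recv 50: drop; pos2(id12) recv 93: fwd; pos3(id28) recv 85: fwd
Round 5: pos3(id28) recv 93: fwd; pos4(id93) recv 85: drop
Round 6: pos4(id93) recv 93: ELECTED
Message ID 50 originates at pos 0; dropped at pos 4 in round 4

Answer: 4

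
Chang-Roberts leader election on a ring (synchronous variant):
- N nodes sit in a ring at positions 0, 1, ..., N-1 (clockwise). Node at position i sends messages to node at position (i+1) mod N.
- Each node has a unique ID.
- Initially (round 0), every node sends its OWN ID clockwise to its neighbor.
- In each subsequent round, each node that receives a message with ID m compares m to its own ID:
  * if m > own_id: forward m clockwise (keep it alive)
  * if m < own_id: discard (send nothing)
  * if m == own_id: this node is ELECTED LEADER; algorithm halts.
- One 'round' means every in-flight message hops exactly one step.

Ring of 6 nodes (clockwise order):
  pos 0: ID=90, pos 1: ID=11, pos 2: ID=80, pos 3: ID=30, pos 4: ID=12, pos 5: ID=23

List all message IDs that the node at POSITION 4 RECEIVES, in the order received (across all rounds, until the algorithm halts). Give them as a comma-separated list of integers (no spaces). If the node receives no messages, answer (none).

Round 1: pos1(id11) recv 90: fwd; pos2(id80) recv 11: drop; pos3(id30) recv 80: fwd; pos4(id12) recv 30: fwd; pos5(id23) recv 12: drop; pos0(id90) recv 23: drop
Round 2: pos2(id80) recv 90: fwd; pos4(id12) recv 80: fwd; pos5(id23) recv 30: fwd
Round 3: pos3(id30) recv 90: fwd; pos5(id23) recv 80: fwd; pos0(id90) recv 30: drop
Round 4: pos4(id12) recv 90: fwd; pos0(id90) recv 80: drop
Round 5: pos5(id23) recv 90: fwd
Round 6: pos0(id90) recv 90: ELECTED

Answer: 30,80,90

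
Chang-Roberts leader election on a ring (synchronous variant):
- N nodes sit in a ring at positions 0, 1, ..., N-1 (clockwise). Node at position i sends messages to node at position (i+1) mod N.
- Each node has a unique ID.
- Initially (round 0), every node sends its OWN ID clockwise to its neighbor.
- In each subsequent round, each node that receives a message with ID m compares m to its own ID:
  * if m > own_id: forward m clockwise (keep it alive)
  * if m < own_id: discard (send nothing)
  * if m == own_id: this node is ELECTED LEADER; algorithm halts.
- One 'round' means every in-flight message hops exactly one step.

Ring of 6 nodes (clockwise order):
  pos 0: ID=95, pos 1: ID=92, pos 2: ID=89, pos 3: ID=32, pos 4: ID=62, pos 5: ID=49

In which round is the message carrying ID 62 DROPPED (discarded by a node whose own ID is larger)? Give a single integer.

Round 1: pos1(id92) recv 95: fwd; pos2(id89) recv 92: fwd; pos3(id32) recv 89: fwd; pos4(id62) recv 32: drop; pos5(id49) recv 62: fwd; pos0(id95) recv 49: drop
Round 2: pos2(id89) recv 95: fwd; pos3(id32) recv 92: fwd; pos4(id62) recv 89: fwd; pos0(id95) recv 62: drop
Round 3: pos3(id32) recv 95: fwd; pos4(id62) recv 92: fwd; pos5(id49) recv 89: fwd
Round 4: pos4(id62) recv 95: fwd; pos5(id49) recv 92: fwd; pos0(id95) recv 89: drop
Round 5: pos5(id49) recv 95: fwd; pos0(id95) recv 92: drop
Round 6: pos0(id95) recv 95: ELECTED
Message ID 62 originates at pos 4; dropped at pos 0 in round 2

Answer: 2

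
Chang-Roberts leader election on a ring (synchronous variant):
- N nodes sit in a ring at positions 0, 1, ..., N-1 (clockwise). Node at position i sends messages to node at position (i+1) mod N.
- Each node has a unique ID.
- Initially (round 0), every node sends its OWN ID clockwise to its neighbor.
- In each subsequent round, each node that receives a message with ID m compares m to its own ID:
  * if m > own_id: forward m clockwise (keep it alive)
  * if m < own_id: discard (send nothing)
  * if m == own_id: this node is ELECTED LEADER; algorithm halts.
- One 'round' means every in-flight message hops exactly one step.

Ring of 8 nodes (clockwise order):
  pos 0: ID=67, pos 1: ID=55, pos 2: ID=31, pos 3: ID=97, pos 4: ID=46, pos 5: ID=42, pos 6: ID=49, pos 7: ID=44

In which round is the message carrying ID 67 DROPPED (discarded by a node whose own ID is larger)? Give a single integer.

Round 1: pos1(id55) recv 67: fwd; pos2(id31) recv 55: fwd; pos3(id97) recv 31: drop; pos4(id46) recv 97: fwd; pos5(id42) recv 46: fwd; pos6(id49) recv 42: drop; pos7(id44) recv 49: fwd; pos0(id67) recv 44: drop
Round 2: pos2(id31) recv 67: fwd; pos3(id97) recv 55: drop; pos5(id42) recv 97: fwd; pos6(id49) recv 46: drop; pos0(id67) recv 49: drop
Round 3: pos3(id97) recv 67: drop; pos6(id49) recv 97: fwd
Round 4: pos7(id44) recv 97: fwd
Round 5: pos0(id67) recv 97: fwd
Round 6: pos1(id55) recv 97: fwd
Round 7: pos2(id31) recv 97: fwd
Round 8: pos3(id97) recv 97: ELECTED
Message ID 67 originates at pos 0; dropped at pos 3 in round 3

Answer: 3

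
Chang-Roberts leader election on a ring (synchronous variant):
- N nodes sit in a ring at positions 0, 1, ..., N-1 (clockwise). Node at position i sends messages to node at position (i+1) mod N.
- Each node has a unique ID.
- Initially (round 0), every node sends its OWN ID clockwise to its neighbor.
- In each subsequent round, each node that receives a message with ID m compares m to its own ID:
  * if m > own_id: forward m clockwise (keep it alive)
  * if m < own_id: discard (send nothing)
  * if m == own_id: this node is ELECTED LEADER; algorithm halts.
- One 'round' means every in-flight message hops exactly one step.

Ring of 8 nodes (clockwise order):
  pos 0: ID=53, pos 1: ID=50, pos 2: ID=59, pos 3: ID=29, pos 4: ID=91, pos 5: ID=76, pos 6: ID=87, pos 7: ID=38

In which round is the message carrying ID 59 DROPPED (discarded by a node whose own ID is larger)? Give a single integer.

Answer: 2

Derivation:
Round 1: pos1(id50) recv 53: fwd; pos2(id59) recv 50: drop; pos3(id29) recv 59: fwd; pos4(id91) recv 29: drop; pos5(id76) recv 91: fwd; pos6(id87) recv 76: drop; pos7(id38) recv 87: fwd; pos0(id53) recv 38: drop
Round 2: pos2(id59) recv 53: drop; pos4(id91) recv 59: drop; pos6(id87) recv 91: fwd; pos0(id53) recv 87: fwd
Round 3: pos7(id38) recv 91: fwd; pos1(id50) recv 87: fwd
Round 4: pos0(id53) recv 91: fwd; pos2(id59) recv 87: fwd
Round 5: pos1(id50) recv 91: fwd; pos3(id29) recv 87: fwd
Round 6: pos2(id59) recv 91: fwd; pos4(id91) recv 87: drop
Round 7: pos3(id29) recv 91: fwd
Round 8: pos4(id91) recv 91: ELECTED
Message ID 59 originates at pos 2; dropped at pos 4 in round 2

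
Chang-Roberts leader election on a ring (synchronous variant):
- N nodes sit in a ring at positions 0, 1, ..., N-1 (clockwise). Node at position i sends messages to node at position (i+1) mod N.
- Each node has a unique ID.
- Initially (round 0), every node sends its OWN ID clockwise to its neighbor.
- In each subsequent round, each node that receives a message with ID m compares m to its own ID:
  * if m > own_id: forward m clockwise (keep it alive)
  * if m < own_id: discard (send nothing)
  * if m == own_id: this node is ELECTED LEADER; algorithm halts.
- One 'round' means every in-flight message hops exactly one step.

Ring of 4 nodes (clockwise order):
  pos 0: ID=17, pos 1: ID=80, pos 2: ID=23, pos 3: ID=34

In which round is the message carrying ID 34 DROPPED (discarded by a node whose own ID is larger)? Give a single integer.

Round 1: pos1(id80) recv 17: drop; pos2(id23) recv 80: fwd; pos3(id34) recv 23: drop; pos0(id17) recv 34: fwd
Round 2: pos3(id34) recv 80: fwd; pos1(id80) recv 34: drop
Round 3: pos0(id17) recv 80: fwd
Round 4: pos1(id80) recv 80: ELECTED
Message ID 34 originates at pos 3; dropped at pos 1 in round 2

Answer: 2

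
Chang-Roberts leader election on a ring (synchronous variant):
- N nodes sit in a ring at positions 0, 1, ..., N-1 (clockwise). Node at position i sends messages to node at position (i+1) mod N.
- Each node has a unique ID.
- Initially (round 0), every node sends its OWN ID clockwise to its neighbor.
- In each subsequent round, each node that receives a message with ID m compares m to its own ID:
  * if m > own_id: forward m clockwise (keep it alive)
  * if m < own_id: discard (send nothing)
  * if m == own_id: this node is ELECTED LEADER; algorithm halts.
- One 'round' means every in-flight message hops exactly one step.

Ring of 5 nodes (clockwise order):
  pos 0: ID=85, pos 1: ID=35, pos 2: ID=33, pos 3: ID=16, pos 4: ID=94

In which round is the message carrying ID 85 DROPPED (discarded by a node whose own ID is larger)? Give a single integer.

Answer: 4

Derivation:
Round 1: pos1(id35) recv 85: fwd; pos2(id33) recv 35: fwd; pos3(id16) recv 33: fwd; pos4(id94) recv 16: drop; pos0(id85) recv 94: fwd
Round 2: pos2(id33) recv 85: fwd; pos3(id16) recv 35: fwd; pos4(id94) recv 33: drop; pos1(id35) recv 94: fwd
Round 3: pos3(id16) recv 85: fwd; pos4(id94) recv 35: drop; pos2(id33) recv 94: fwd
Round 4: pos4(id94) recv 85: drop; pos3(id16) recv 94: fwd
Round 5: pos4(id94) recv 94: ELECTED
Message ID 85 originates at pos 0; dropped at pos 4 in round 4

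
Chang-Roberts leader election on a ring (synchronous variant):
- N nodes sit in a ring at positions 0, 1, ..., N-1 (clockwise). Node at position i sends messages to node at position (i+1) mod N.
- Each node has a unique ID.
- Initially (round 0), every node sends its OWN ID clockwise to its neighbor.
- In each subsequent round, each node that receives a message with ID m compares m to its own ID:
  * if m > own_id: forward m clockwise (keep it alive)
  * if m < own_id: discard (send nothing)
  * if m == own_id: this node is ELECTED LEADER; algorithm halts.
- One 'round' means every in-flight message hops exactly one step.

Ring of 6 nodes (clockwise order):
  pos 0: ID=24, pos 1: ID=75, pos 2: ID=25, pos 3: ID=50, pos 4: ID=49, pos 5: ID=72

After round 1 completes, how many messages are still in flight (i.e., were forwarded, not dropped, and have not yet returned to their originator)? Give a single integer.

Answer: 3

Derivation:
Round 1: pos1(id75) recv 24: drop; pos2(id25) recv 75: fwd; pos3(id50) recv 25: drop; pos4(id49) recv 50: fwd; pos5(id72) recv 49: drop; pos0(id24) recv 72: fwd
After round 1: 3 messages still in flight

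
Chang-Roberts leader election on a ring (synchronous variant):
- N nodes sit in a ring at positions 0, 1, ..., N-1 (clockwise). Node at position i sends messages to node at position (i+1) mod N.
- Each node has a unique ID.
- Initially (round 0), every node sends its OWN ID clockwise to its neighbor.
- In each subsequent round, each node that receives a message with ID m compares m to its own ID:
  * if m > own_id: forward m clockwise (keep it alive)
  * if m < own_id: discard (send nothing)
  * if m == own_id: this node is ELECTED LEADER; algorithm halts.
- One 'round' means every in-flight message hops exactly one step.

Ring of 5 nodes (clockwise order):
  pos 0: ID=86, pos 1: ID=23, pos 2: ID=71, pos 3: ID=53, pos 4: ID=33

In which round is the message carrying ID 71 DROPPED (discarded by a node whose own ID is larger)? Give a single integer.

Round 1: pos1(id23) recv 86: fwd; pos2(id71) recv 23: drop; pos3(id53) recv 71: fwd; pos4(id33) recv 53: fwd; pos0(id86) recv 33: drop
Round 2: pos2(id71) recv 86: fwd; pos4(id33) recv 71: fwd; pos0(id86) recv 53: drop
Round 3: pos3(id53) recv 86: fwd; pos0(id86) recv 71: drop
Round 4: pos4(id33) recv 86: fwd
Round 5: pos0(id86) recv 86: ELECTED
Message ID 71 originates at pos 2; dropped at pos 0 in round 3

Answer: 3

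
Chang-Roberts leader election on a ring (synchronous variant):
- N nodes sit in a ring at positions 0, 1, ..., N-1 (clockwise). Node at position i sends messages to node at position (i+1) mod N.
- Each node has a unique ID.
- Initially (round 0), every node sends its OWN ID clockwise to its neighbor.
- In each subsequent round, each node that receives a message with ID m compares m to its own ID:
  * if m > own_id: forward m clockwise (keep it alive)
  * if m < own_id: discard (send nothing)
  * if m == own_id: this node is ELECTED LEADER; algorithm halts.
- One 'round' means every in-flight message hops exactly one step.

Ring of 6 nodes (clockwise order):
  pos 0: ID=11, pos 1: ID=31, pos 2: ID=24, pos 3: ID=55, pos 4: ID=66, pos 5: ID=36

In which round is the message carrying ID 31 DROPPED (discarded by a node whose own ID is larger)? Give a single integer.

Round 1: pos1(id31) recv 11: drop; pos2(id24) recv 31: fwd; pos3(id55) recv 24: drop; pos4(id66) recv 55: drop; pos5(id36) recv 66: fwd; pos0(id11) recv 36: fwd
Round 2: pos3(id55) recv 31: drop; pos0(id11) recv 66: fwd; pos1(id31) recv 36: fwd
Round 3: pos1(id31) recv 66: fwd; pos2(id24) recv 36: fwd
Round 4: pos2(id24) recv 66: fwd; pos3(id55) recv 36: drop
Round 5: pos3(id55) recv 66: fwd
Round 6: pos4(id66) recv 66: ELECTED
Message ID 31 originates at pos 1; dropped at pos 3 in round 2

Answer: 2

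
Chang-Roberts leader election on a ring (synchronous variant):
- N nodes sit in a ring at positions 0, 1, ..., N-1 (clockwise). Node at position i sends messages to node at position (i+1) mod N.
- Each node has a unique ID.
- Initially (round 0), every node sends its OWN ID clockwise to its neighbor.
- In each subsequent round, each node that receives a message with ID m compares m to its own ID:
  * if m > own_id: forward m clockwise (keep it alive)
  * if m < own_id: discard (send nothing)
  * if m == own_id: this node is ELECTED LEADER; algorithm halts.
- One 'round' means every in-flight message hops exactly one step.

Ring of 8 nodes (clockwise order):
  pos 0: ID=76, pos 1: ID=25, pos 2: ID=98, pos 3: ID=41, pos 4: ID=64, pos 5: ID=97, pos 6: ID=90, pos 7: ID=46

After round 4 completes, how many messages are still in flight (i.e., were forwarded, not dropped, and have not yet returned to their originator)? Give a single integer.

Round 1: pos1(id25) recv 76: fwd; pos2(id98) recv 25: drop; pos3(id41) recv 98: fwd; pos4(id64) recv 41: drop; pos5(id97) recv 64: drop; pos6(id90) recv 97: fwd; pos7(id46) recv 90: fwd; pos0(id76) recv 46: drop
Round 2: pos2(id98) recv 76: drop; pos4(id64) recv 98: fwd; pos7(id46) recv 97: fwd; pos0(id76) recv 90: fwd
Round 3: pos5(id97) recv 98: fwd; pos0(id76) recv 97: fwd; pos1(id25) recv 90: fwd
Round 4: pos6(id90) recv 98: fwd; pos1(id25) recv 97: fwd; pos2(id98) recv 90: drop
After round 4: 2 messages still in flight

Answer: 2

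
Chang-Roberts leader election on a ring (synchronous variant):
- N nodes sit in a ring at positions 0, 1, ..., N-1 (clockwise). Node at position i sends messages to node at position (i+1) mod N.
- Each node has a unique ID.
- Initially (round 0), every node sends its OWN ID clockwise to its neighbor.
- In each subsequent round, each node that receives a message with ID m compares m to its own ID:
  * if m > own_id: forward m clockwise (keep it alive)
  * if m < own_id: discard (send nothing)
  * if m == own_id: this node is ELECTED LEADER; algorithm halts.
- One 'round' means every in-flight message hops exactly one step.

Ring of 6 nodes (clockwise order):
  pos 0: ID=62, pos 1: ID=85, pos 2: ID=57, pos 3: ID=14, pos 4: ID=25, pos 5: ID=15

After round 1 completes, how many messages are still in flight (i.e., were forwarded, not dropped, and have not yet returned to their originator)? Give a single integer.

Round 1: pos1(id85) recv 62: drop; pos2(id57) recv 85: fwd; pos3(id14) recv 57: fwd; pos4(id25) recv 14: drop; pos5(id15) recv 25: fwd; pos0(id62) recv 15: drop
After round 1: 3 messages still in flight

Answer: 3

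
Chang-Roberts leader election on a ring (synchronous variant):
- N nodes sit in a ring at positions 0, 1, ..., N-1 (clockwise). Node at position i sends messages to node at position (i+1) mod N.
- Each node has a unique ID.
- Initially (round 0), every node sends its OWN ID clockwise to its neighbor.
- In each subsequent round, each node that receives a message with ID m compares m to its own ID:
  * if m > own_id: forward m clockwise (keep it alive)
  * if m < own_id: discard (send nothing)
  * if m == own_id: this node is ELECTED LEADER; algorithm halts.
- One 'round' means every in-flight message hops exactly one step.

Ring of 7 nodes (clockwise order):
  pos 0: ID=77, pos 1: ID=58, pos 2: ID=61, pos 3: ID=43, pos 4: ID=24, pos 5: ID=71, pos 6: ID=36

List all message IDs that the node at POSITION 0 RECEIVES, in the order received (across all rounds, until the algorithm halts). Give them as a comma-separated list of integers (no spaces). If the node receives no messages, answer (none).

Answer: 36,71,77

Derivation:
Round 1: pos1(id58) recv 77: fwd; pos2(id61) recv 58: drop; pos3(id43) recv 61: fwd; pos4(id24) recv 43: fwd; pos5(id71) recv 24: drop; pos6(id36) recv 71: fwd; pos0(id77) recv 36: drop
Round 2: pos2(id61) recv 77: fwd; pos4(id24) recv 61: fwd; pos5(id71) recv 43: drop; pos0(id77) recv 71: drop
Round 3: pos3(id43) recv 77: fwd; pos5(id71) recv 61: drop
Round 4: pos4(id24) recv 77: fwd
Round 5: pos5(id71) recv 77: fwd
Round 6: pos6(id36) recv 77: fwd
Round 7: pos0(id77) recv 77: ELECTED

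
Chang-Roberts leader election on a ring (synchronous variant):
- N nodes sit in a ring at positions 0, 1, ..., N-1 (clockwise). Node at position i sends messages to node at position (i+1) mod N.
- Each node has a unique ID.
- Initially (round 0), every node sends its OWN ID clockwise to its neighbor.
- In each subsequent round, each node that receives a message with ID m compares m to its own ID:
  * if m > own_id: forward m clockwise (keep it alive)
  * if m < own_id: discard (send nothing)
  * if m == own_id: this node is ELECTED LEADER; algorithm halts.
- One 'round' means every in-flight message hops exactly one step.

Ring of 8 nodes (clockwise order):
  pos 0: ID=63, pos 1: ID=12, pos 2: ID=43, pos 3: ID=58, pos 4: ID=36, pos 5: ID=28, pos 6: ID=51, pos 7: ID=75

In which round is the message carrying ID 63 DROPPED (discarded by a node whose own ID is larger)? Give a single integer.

Round 1: pos1(id12) recv 63: fwd; pos2(id43) recv 12: drop; pos3(id58) recv 43: drop; pos4(id36) recv 58: fwd; pos5(id28) recv 36: fwd; pos6(id51) recv 28: drop; pos7(id75) recv 51: drop; pos0(id63) recv 75: fwd
Round 2: pos2(id43) recv 63: fwd; pos5(id28) recv 58: fwd; pos6(id51) recv 36: drop; pos1(id12) recv 75: fwd
Round 3: pos3(id58) recv 63: fwd; pos6(id51) recv 58: fwd; pos2(id43) recv 75: fwd
Round 4: pos4(id36) recv 63: fwd; pos7(id75) recv 58: drop; pos3(id58) recv 75: fwd
Round 5: pos5(id28) recv 63: fwd; pos4(id36) recv 75: fwd
Round 6: pos6(id51) recv 63: fwd; pos5(id28) recv 75: fwd
Round 7: pos7(id75) recv 63: drop; pos6(id51) recv 75: fwd
Round 8: pos7(id75) recv 75: ELECTED
Message ID 63 originates at pos 0; dropped at pos 7 in round 7

Answer: 7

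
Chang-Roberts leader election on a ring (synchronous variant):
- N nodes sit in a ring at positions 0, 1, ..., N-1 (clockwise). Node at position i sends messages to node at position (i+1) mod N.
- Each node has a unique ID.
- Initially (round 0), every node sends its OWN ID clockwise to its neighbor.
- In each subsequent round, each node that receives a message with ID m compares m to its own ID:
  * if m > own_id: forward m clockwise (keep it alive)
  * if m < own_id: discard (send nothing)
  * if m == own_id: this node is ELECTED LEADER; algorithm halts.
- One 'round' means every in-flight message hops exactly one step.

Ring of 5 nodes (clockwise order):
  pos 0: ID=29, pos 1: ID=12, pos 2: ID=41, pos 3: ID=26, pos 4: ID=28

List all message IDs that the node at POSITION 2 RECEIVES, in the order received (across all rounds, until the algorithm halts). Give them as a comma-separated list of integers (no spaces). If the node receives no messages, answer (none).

Round 1: pos1(id12) recv 29: fwd; pos2(id41) recv 12: drop; pos3(id26) recv 41: fwd; pos4(id28) recv 26: drop; pos0(id29) recv 28: drop
Round 2: pos2(id41) recv 29: drop; pos4(id28) recv 41: fwd
Round 3: pos0(id29) recv 41: fwd
Round 4: pos1(id12) recv 41: fwd
Round 5: pos2(id41) recv 41: ELECTED

Answer: 12,29,41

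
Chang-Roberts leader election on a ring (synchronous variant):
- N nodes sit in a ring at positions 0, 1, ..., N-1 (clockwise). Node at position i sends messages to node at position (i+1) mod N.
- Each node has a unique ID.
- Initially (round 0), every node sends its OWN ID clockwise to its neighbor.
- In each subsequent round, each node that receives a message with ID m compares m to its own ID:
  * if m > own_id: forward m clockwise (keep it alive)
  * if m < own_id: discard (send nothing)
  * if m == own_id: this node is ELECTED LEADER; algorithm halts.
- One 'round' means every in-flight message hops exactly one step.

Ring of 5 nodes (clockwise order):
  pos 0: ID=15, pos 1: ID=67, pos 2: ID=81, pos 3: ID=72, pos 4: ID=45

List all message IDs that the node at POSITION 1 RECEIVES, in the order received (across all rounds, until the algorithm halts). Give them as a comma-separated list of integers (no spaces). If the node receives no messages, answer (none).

Round 1: pos1(id67) recv 15: drop; pos2(id81) recv 67: drop; pos3(id72) recv 81: fwd; pos4(id45) recv 72: fwd; pos0(id15) recv 45: fwd
Round 2: pos4(id45) recv 81: fwd; pos0(id15) recv 72: fwd; pos1(id67) recv 45: drop
Round 3: pos0(id15) recv 81: fwd; pos1(id67) recv 72: fwd
Round 4: pos1(id67) recv 81: fwd; pos2(id81) recv 72: drop
Round 5: pos2(id81) recv 81: ELECTED

Answer: 15,45,72,81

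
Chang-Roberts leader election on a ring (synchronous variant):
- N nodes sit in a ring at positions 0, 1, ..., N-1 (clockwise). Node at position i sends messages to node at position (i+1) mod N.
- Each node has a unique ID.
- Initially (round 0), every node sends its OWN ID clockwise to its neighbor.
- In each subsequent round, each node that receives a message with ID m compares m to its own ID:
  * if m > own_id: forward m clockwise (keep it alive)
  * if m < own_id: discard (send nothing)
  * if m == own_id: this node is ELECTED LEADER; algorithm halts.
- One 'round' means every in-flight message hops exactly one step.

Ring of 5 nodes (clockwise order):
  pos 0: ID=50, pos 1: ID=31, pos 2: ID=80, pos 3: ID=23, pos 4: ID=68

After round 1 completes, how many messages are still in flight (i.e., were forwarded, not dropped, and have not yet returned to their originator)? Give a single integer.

Round 1: pos1(id31) recv 50: fwd; pos2(id80) recv 31: drop; pos3(id23) recv 80: fwd; pos4(id68) recv 23: drop; pos0(id50) recv 68: fwd
After round 1: 3 messages still in flight

Answer: 3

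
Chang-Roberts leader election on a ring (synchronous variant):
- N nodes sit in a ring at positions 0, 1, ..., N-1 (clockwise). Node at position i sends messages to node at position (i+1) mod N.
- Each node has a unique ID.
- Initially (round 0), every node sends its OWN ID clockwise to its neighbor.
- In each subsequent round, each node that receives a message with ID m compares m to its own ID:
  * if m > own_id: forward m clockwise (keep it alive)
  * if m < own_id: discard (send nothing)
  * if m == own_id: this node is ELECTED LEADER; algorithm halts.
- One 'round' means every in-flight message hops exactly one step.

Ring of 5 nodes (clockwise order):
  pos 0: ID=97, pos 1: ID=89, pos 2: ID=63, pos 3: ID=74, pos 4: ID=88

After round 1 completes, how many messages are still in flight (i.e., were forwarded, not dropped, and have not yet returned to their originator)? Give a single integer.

Answer: 2

Derivation:
Round 1: pos1(id89) recv 97: fwd; pos2(id63) recv 89: fwd; pos3(id74) recv 63: drop; pos4(id88) recv 74: drop; pos0(id97) recv 88: drop
After round 1: 2 messages still in flight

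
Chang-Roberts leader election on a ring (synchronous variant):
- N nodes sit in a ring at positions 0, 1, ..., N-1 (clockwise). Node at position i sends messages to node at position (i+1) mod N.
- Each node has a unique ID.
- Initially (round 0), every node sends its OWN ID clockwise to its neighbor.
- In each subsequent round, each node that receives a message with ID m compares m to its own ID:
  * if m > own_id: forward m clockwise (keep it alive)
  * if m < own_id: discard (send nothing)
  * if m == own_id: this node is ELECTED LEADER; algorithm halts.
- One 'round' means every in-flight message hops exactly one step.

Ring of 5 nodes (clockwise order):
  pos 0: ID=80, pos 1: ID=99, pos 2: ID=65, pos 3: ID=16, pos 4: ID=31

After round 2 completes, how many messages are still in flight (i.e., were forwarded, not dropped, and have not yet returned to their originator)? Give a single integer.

Round 1: pos1(id99) recv 80: drop; pos2(id65) recv 99: fwd; pos3(id16) recv 65: fwd; pos4(id31) recv 16: drop; pos0(id80) recv 31: drop
Round 2: pos3(id16) recv 99: fwd; pos4(id31) recv 65: fwd
After round 2: 2 messages still in flight

Answer: 2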